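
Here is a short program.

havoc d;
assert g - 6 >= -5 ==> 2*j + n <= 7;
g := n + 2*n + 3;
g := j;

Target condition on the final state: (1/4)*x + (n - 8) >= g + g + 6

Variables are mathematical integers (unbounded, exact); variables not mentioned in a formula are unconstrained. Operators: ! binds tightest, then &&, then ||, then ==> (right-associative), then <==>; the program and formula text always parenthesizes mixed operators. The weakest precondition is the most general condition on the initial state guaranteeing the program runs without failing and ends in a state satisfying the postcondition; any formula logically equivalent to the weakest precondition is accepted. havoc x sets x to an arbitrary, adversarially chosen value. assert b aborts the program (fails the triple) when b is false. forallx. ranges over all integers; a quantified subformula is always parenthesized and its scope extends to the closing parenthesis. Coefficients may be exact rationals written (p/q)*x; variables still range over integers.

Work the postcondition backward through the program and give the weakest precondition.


Working backward. After the program, the postcondition (1/4)*x + (n - 8) >= g + g + 6 must hold; in canonical form it is n + (1/4)*x >= 2*g + 14.
Before g := j: n + (1/4)*x >= 2*j + 14
Before g := n + 2*n + 3: n + (1/4)*x >= 2*j + 14
Before assert g - 6 >= -5 ==> 2*j + n <= 7: (g >= 1 ==> 2*j + n <= 7) && n + (1/4)*x >= 2*j + 14
Before havoc d: (g >= 1 ==> 2*j + n <= 7) && n + (1/4)*x >= 2*j + 14
Answer: WP = (g >= 1 ==> 2*j + n <= 7) && n + (1/4)*x >= 2*j + 14


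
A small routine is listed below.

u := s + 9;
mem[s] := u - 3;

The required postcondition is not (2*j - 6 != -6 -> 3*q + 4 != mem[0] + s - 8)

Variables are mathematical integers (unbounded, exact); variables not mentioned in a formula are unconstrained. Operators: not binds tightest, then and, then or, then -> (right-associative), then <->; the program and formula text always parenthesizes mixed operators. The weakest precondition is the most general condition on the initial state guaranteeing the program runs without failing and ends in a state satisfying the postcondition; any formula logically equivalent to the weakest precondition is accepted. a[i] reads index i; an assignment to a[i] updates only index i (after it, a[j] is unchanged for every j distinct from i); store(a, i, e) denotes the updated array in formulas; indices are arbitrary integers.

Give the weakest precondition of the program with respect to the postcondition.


Working backward. After the program, the postcondition not (2*j - 6 != -6 -> 3*q + 4 != mem[0] + s - 8) must hold; in canonical form it is not (2*j != 0 -> 3*q != mem[0] + s - 12).
Before mem[s] := u - 3: not (2*j != 0 -> 3*q != store(mem, s, u - 3)[0] + s - 12)
Before u := s + 9: not (2*j != 0 -> 3*q != store(mem, s, s + 6)[0] + s - 12)
Answer: WP = not (2*j != 0 -> 3*q != store(mem, s, s + 6)[0] + s - 12)


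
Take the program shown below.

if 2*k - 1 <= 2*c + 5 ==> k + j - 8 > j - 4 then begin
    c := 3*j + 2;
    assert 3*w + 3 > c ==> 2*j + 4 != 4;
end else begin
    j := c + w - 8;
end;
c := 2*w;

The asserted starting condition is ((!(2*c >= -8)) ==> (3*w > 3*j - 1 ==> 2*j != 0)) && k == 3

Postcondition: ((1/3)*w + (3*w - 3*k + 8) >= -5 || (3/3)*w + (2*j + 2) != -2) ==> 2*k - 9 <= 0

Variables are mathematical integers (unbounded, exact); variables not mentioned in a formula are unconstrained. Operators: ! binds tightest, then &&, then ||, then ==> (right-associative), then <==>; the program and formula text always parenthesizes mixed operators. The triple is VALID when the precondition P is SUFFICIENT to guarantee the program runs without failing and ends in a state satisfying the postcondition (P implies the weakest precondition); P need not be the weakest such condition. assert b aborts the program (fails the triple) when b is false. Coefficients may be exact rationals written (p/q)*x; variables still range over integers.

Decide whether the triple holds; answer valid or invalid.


Working backward. After the program, the postcondition ((1/3)*w + (3*w - 3*k + 8) >= -5 || (3/3)*w + (2*j + 2) != -2) ==> 2*k - 9 <= 0 must hold; in canonical form it is ((10/3)*w >= 3*k - 13 || 2*j + w != -4) ==> 2*k <= 9.
Before c := 2*w: ((10/3)*w >= 3*k - 13 || 2*j + w != -4) ==> 2*k <= 9
Then branch requires (3*w > 3*j - 1 ==> 2*j != 0) && (((10/3)*w >= 3*k - 13 || 2*j + w != -4) ==> 2*k <= 9); else branch requires ((10/3)*w >= 3*k - 13 || 2*c + 3*w != 12) ==> 2*k <= 9.
Before the if: ((2*k <= 2*c + 6 ==> k > 4) ==> ((3*w > 3*j - 1 ==> 2*j != 0) && (((10/3)*w >= 3*k - 13 || 2*j + w != -4) ==> 2*k <= 9))) && ((!(2*k <= 2*c + 6 ==> k > 4)) ==> (((10/3)*w >= 3*k - 13 || 2*c + 3*w != 12) ==> 2*k <= 9))
The weakest precondition is ((2*k <= 2*c + 6 ==> k > 4) ==> ((3*w > 3*j - 1 ==> 2*j != 0) && (((10/3)*w >= 3*k - 13 || 2*j + w != -4) ==> 2*k <= 9))) && ((!(2*k <= 2*c + 6 ==> k > 4)) ==> (((10/3)*w >= 3*k - 13 || 2*c + 3*w != 12) ==> 2*k <= 9)).
Check whether ((!(2*c >= -8)) ==> (3*w > 3*j - 1 ==> 2*j != 0)) && k == 3 implies it.
Countermodel: at the initial state c = -4, j = 0, k = 3, w = 0, the precondition holds but the weakest precondition fails.
Answer: invalid


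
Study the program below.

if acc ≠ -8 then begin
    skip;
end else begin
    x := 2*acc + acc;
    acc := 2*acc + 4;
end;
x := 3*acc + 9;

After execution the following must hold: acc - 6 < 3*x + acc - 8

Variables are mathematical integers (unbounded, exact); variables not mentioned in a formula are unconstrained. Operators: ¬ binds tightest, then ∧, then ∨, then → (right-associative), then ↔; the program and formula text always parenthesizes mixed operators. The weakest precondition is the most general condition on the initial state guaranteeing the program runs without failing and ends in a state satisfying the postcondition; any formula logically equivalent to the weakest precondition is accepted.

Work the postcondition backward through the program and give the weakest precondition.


Working backward. After the program, the postcondition acc - 6 < 3*x + acc - 8 must hold; in canonical form it is 3*x > 2.
Before x := 3*acc + 9: 9*acc > -25
Then branch requires 9*acc > -25; else branch requires 18*acc > -61.
Before the if: (acc ≠ -8 → 9*acc > -25) ∧ ((¬(acc ≠ -8)) → 18*acc > -61)
Answer: WP = (acc ≠ -8 → 9*acc > -25) ∧ ((¬(acc ≠ -8)) → 18*acc > -61)


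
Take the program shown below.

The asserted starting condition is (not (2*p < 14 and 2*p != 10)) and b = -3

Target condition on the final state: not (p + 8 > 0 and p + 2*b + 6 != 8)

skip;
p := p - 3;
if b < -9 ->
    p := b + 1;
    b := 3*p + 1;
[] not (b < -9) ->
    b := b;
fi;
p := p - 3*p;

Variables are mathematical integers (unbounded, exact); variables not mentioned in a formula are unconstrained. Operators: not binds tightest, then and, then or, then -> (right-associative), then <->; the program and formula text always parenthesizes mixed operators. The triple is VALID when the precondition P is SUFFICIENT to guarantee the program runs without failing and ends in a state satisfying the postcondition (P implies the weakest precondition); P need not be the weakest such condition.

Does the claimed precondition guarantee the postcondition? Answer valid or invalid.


Working backward. After the program, the postcondition not (p + 8 > 0 and p + 2*b + 6 != 8) must hold; in canonical form it is not (p > -8 and 2*b + p != 2).
Before p := p - 3*p: not (2*p < 8 and 2*b != 2*p + 2)
Then branch requires not (2*b < 6 and 4*b != -4); else branch requires not (2*p < 8 and 2*b != 2*p + 2).
Before the if: (b < -9 -> (not (2*b < 6 and 4*b != -4))) and ((not (b < -9)) -> (not (2*p < 8 and 2*b != 2*p + 2)))
Before p := p - 3: (b < -9 -> (not (2*b < 6 and 4*b != -4))) and ((not (b < -9)) -> (not (2*p < 14 and 2*b != 2*p - 4)))
Before skip: (b < -9 -> (not (2*b < 6 and 4*b != -4))) and ((not (b < -9)) -> (not (2*p < 14 and 2*b != 2*p - 4)))
The weakest precondition is (b < -9 -> (not (2*b < 6 and 4*b != -4))) and ((not (b < -9)) -> (not (2*p < 14 and 2*b != 2*p - 4))).
Check whether (not (2*p < 14 and 2*p != 10)) and b = -3 implies it.
Countermodel: at the initial state b = -3, p = 5, the precondition holds but the weakest precondition fails.
Answer: invalid


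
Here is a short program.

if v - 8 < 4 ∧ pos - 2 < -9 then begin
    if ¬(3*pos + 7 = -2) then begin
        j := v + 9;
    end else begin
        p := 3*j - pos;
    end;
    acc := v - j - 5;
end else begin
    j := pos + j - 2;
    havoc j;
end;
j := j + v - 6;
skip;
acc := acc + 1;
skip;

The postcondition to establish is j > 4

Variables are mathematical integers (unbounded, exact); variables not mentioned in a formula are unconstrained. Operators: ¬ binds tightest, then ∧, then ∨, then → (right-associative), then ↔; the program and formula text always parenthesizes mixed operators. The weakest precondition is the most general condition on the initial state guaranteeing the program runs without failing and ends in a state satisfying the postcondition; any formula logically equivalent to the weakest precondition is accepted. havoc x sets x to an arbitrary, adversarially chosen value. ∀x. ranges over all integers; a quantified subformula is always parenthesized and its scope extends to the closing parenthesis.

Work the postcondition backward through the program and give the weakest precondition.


Working backward. After the program, j > 4 must hold.
Before skip: j > 4
Before acc := acc + 1: j > 4
Before skip: j > 4
Before j := j + v - 6: j + v > 10
Then branch requires ((¬(3*pos = -9)) → 2*v > 1) ∧ (3*pos = -9 → j + v > 10); else branch requires ∀j_1. j_1 + v > 10.
Before the if: ((v < 12 ∧ pos < -7) → (((¬(3*pos = -9)) → 2*v > 1) ∧ (3*pos = -9 → j + v > 10))) ∧ ((¬(v < 12 ∧ pos < -7)) → (∀j_1. j_1 + v > 10))
Answer: WP = ((v < 12 ∧ pos < -7) → (((¬(3*pos = -9)) → 2*v > 1) ∧ (3*pos = -9 → j + v > 10))) ∧ ((¬(v < 12 ∧ pos < -7)) → (∀j_1. j_1 + v > 10))


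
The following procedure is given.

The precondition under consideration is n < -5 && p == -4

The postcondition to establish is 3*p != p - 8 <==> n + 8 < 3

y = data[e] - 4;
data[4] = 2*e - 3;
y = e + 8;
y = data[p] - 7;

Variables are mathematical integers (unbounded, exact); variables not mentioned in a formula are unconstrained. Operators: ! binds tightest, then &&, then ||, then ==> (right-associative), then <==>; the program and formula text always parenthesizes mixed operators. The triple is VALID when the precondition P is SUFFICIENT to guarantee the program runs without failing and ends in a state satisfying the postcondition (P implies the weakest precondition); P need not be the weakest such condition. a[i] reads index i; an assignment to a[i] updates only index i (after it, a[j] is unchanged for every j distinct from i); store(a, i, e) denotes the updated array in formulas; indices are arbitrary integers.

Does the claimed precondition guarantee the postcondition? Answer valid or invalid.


Working backward. After the program, the postcondition 3*p != p - 8 <==> n + 8 < 3 must hold; in canonical form it is 2*p != -8 <==> n < -5.
Before y := data[p] - 7: 2*p != -8 <==> n < -5
Before y := e + 8: 2*p != -8 <==> n < -5
Before data[4] := 2*e - 3: 2*p != -8 <==> n < -5
Before y := data[e] - 4: 2*p != -8 <==> n < -5
The weakest precondition is 2*p != -8 <==> n < -5.
Check whether n < -5 && p == -4 implies it.
Countermodel: at the initial state n = -6, p = -4, the precondition holds but the weakest precondition fails.
Answer: invalid


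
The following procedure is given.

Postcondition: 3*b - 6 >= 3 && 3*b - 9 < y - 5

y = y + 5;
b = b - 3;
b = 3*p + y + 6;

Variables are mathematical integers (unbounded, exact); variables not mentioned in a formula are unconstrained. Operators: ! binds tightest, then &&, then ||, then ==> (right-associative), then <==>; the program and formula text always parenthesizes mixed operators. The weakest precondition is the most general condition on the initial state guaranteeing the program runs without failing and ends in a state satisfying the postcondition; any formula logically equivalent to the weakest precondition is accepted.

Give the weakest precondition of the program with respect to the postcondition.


Working backward. After the program, the postcondition 3*b - 6 >= 3 && 3*b - 9 < y - 5 must hold; in canonical form it is 3*b >= 9 && 3*b < y + 4.
Before b := 3*p + y + 6: 9*p + 3*y >= -9 && 9*p + 2*y < -14
Before b := b - 3: 9*p + 3*y >= -9 && 9*p + 2*y < -14
Before y := y + 5: 9*p + 3*y >= -24 && 9*p + 2*y < -24
Answer: WP = 9*p + 3*y >= -24 && 9*p + 2*y < -24


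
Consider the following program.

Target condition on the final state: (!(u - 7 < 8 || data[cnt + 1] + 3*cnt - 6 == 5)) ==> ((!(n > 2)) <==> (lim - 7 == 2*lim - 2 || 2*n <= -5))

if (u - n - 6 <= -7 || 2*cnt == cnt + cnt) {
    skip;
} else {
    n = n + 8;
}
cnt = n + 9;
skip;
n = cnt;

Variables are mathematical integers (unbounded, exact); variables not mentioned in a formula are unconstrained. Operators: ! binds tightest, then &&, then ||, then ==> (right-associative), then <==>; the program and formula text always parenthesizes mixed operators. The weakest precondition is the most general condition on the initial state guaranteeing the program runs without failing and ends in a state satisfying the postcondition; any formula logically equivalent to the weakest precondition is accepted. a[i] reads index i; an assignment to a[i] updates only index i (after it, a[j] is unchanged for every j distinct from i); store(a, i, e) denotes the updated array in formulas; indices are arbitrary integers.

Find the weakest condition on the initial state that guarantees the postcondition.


Working backward. After the program, the postcondition (!(u - 7 < 8 || data[cnt + 1] + 3*cnt - 6 == 5)) ==> ((!(n > 2)) <==> (lim - 7 == 2*lim - 2 || 2*n <= -5)) must hold; in canonical form it is (!(u < 15 || data[cnt + 1] + 3*cnt == 11)) ==> ((!(n > 2)) <==> (lim == -5 || 2*n <= -5)).
Before n := cnt: (!(u < 15 || data[cnt + 1] + 3*cnt == 11)) ==> ((!(cnt > 2)) <==> (lim == -5 || 2*cnt <= -5))
Before skip: (!(u < 15 || data[cnt + 1] + 3*cnt == 11)) ==> ((!(cnt > 2)) <==> (lim == -5 || 2*cnt <= -5))
Before cnt := n + 9: (!(u < 15 || data[n + 10] + 3*n == -16)) ==> ((!(n > -7)) <==> (lim == -5 || 2*n <= -23))
Then branch requires (!(u < 15 || data[n + 10] + 3*n == -16)) ==> ((!(n > -7)) <==> (lim == -5 || 2*n <= -23)); else branch requires (!(u < 15 || data[n + 18] + 3*n == -40)) ==> ((!(n > -15)) <==> (lim == -5 || 2*n <= -39)).
Before the if: (!(u < 15 || data[n + 10] + 3*n == -16)) ==> ((!(n > -7)) <==> (lim == -5 || 2*n <= -23))
Answer: WP = (!(u < 15 || data[n + 10] + 3*n == -16)) ==> ((!(n > -7)) <==> (lim == -5 || 2*n <= -23))


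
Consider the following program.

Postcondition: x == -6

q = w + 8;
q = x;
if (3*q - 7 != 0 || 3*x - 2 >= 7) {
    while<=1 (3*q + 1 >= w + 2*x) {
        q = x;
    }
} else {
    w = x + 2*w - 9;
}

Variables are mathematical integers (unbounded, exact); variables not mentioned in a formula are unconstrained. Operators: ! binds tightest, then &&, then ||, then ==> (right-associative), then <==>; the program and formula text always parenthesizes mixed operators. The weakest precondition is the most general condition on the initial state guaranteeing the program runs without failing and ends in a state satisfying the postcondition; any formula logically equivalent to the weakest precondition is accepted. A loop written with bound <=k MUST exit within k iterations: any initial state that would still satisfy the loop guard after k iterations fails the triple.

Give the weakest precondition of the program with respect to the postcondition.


Working backward. After the program, x == -6 must hold.
Then branch requires (3*q >= w + 2*x - 1 ==> ((!(x >= w - 1)) && x == -6)) && ((!(3*q >= w + 2*x - 1)) ==> x == -6); else branch requires x == -6.
Before the if: ((3*q != 7 || 3*x >= 9) ==> ((3*q >= w + 2*x - 1 ==> ((!(x >= w - 1)) && x == -6)) && ((!(3*q >= w + 2*x - 1)) ==> x == -6))) && ((!(3*q != 7 || 3*x >= 9)) ==> x == -6)
Before q := x: ((3*x != 7 || 3*x >= 9) ==> ((x >= w - 1 ==> ((!(x >= w - 1)) && x == -6)) && ((!(x >= w - 1)) ==> x == -6))) && ((!(3*x != 7 || 3*x >= 9)) ==> x == -6)
Before q := w + 8: ((3*x != 7 || 3*x >= 9) ==> ((x >= w - 1 ==> ((!(x >= w - 1)) && x == -6)) && ((!(x >= w - 1)) ==> x == -6))) && ((!(3*x != 7 || 3*x >= 9)) ==> x == -6)
Answer: WP = ((3*x != 7 || 3*x >= 9) ==> ((x >= w - 1 ==> ((!(x >= w - 1)) && x == -6)) && ((!(x >= w - 1)) ==> x == -6))) && ((!(3*x != 7 || 3*x >= 9)) ==> x == -6)


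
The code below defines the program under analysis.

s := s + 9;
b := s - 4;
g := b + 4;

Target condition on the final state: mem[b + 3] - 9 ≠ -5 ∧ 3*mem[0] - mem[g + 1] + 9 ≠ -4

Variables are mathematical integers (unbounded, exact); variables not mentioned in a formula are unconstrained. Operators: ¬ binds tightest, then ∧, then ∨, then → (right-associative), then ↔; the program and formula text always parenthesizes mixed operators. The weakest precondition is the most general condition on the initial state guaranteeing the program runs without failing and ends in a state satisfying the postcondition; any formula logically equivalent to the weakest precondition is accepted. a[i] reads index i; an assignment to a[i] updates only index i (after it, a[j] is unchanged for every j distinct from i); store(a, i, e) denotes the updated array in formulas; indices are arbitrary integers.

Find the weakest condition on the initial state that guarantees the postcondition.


Working backward. After the program, the postcondition mem[b + 3] - 9 ≠ -5 ∧ 3*mem[0] - mem[g + 1] + 9 ≠ -4 must hold; in canonical form it is mem[b + 3] ≠ 4 ∧ 3*mem[0] ≠ mem[g + 1] - 13.
Before g := b + 4: mem[b + 3] ≠ 4 ∧ 3*mem[0] ≠ mem[b + 5] - 13
Before b := s - 4: mem[s - 1] ≠ 4 ∧ 3*mem[0] ≠ mem[s + 1] - 13
Before s := s + 9: mem[s + 8] ≠ 4 ∧ 3*mem[0] ≠ mem[s + 10] - 13
Answer: WP = mem[s + 8] ≠ 4 ∧ 3*mem[0] ≠ mem[s + 10] - 13


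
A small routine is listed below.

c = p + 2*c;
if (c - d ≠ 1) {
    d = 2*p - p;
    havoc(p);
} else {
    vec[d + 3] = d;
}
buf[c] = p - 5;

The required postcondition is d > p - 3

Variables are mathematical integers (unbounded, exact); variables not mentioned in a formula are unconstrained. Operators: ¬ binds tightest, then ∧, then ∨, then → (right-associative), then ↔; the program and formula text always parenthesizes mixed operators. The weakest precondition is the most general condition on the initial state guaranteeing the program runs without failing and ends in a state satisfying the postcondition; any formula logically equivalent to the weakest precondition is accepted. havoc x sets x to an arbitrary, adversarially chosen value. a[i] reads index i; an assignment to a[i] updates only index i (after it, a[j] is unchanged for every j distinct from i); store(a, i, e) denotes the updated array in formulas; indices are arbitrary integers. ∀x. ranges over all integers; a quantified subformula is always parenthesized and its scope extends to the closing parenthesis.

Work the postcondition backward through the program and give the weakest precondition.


Working backward. After the program, d > p - 3 must hold.
Before buf[c] := p - 5: d > p - 3
Then branch requires ∀p_1. p > p_1 - 3; else branch requires d > p - 3.
Before the if: (c ≠ d + 1 → (∀p_1. p > p_1 - 3)) ∧ ((¬(c ≠ d + 1)) → d > p - 3)
Before c := p + 2*c: (2*c + p ≠ d + 1 → (∀p_1. p > p_1 - 3)) ∧ ((¬(2*c + p ≠ d + 1)) → d > p - 3)
Answer: WP = (2*c + p ≠ d + 1 → (∀p_1. p > p_1 - 3)) ∧ ((¬(2*c + p ≠ d + 1)) → d > p - 3)


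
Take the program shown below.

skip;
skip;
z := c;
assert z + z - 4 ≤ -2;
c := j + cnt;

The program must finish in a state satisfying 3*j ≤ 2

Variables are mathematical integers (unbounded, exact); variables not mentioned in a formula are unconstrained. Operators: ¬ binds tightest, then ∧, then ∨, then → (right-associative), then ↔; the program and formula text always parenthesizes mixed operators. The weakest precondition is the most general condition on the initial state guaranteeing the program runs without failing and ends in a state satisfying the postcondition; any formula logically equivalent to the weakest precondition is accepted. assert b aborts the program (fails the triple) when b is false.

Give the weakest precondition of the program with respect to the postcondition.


Working backward. After the program, 3*j ≤ 2 must hold.
Before c := j + cnt: 3*j ≤ 2
Before assert z + z - 4 ≤ -2: 2*z ≤ 2 ∧ 3*j ≤ 2
Before z := c: 2*c ≤ 2 ∧ 3*j ≤ 2
Before skip: 2*c ≤ 2 ∧ 3*j ≤ 2
Before skip: 2*c ≤ 2 ∧ 3*j ≤ 2
Answer: WP = 2*c ≤ 2 ∧ 3*j ≤ 2


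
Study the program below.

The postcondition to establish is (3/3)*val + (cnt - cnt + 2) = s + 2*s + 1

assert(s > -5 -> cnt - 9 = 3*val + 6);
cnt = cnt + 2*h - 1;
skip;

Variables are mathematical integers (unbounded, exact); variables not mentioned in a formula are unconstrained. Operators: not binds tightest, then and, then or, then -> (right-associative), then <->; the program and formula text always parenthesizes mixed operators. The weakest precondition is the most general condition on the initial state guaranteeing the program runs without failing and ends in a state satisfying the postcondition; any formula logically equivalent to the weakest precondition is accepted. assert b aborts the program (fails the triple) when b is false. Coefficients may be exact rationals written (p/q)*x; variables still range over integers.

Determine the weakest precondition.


Working backward. After the program, the postcondition (3/3)*val + (cnt - cnt + 2) = s + 2*s + 1 must hold; in canonical form it is val = 3*s - 1.
Before skip: val = 3*s - 1
Before cnt := cnt + 2*h - 1: val = 3*s - 1
Before assert s > -5 -> cnt - 9 = 3*val + 6: (s > -5 -> cnt = 3*val + 15) and val = 3*s - 1
Answer: WP = (s > -5 -> cnt = 3*val + 15) and val = 3*s - 1


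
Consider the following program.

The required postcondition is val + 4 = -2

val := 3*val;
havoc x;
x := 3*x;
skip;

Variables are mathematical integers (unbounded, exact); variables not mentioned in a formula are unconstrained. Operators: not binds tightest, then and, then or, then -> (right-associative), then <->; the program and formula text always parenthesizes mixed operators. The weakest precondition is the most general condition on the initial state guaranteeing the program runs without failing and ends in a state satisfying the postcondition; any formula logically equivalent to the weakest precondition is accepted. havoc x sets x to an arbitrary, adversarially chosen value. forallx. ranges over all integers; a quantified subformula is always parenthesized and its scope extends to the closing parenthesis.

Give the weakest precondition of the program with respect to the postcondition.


Working backward. After the program, the postcondition val + 4 = -2 must hold; in canonical form it is val = -6.
Before skip: val = -6
Before x := 3*x: val = -6
Before havoc x: val = -6
Before val := 3*val: 3*val = -6
Answer: WP = 3*val = -6


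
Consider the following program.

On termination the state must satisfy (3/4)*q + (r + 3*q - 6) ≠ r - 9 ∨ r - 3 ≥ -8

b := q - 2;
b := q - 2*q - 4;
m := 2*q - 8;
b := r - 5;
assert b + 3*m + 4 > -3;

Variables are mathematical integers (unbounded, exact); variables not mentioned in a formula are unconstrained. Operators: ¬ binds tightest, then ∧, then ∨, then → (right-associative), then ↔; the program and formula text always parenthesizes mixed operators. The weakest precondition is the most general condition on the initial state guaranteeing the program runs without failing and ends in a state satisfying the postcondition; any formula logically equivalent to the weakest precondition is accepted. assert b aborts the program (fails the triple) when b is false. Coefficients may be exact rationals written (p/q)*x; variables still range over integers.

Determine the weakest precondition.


Working backward. After the program, the postcondition (3/4)*q + (r + 3*q - 6) ≠ r - 9 ∨ r - 3 ≥ -8 must hold; in canonical form it is (15/4)*q ≠ -3 ∨ r ≥ -5.
Before assert b + 3*m + 4 > -3: b + 3*m > -7 ∧ ((15/4)*q ≠ -3 ∨ r ≥ -5)
Before b := r - 5: 3*m + r > -2 ∧ ((15/4)*q ≠ -3 ∨ r ≥ -5)
Before m := 2*q - 8: 6*q + r > 22 ∧ ((15/4)*q ≠ -3 ∨ r ≥ -5)
Before b := q - 2*q - 4: 6*q + r > 22 ∧ ((15/4)*q ≠ -3 ∨ r ≥ -5)
Before b := q - 2: 6*q + r > 22 ∧ ((15/4)*q ≠ -3 ∨ r ≥ -5)
Answer: WP = 6*q + r > 22 ∧ ((15/4)*q ≠ -3 ∨ r ≥ -5)


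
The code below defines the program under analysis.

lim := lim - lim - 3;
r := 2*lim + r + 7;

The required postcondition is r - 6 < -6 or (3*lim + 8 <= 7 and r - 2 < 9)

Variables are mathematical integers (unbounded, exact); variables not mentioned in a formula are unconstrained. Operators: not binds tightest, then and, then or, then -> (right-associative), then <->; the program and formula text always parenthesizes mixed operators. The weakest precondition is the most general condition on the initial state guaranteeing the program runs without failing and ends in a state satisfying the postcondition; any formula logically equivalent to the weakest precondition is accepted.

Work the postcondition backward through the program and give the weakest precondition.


Working backward. After the program, the postcondition r - 6 < -6 or (3*lim + 8 <= 7 and r - 2 < 9) must hold; in canonical form it is r < 0 or (3*lim <= -1 and r < 11).
Before r := 2*lim + r + 7: 2*lim + r < -7 or (3*lim <= -1 and 2*lim + r < 4)
Before lim := lim - lim - 3: r < -1 or r < 10
Answer: WP = r < -1 or r < 10


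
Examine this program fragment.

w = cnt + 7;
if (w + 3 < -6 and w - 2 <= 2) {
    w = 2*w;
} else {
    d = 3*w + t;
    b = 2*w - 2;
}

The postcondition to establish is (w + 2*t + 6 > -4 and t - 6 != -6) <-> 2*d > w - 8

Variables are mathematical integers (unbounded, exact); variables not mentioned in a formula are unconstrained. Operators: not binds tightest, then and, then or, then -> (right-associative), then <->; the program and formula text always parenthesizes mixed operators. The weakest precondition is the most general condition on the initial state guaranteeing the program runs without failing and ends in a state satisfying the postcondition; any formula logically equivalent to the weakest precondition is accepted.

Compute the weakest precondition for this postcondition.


Working backward. After the program, the postcondition (w + 2*t + 6 > -4 and t - 6 != -6) <-> 2*d > w - 8 must hold; in canonical form it is (2*t + w > -10 and t != 0) <-> 2*d > w - 8.
Then branch requires (2*t + 2*w > -10 and t != 0) <-> 2*d > 2*w - 8; else branch requires (2*t + w > -10 and t != 0) <-> 2*t + 5*w > -8.
Before the if: ((w < -9 and w <= 4) -> ((2*t + 2*w > -10 and t != 0) <-> 2*d > 2*w - 8)) and ((not (w < -9 and w <= 4)) -> ((2*t + w > -10 and t != 0) <-> 2*t + 5*w > -8))
Before w := cnt + 7: ((cnt < -16 and cnt <= -3) -> ((2*cnt + 2*t > -24 and t != 0) <-> 2*d > 2*cnt + 6)) and ((not (cnt < -16 and cnt <= -3)) -> ((cnt + 2*t > -17 and t != 0) <-> 5*cnt + 2*t > -43))
Answer: WP = ((cnt < -16 and cnt <= -3) -> ((2*cnt + 2*t > -24 and t != 0) <-> 2*d > 2*cnt + 6)) and ((not (cnt < -16 and cnt <= -3)) -> ((cnt + 2*t > -17 and t != 0) <-> 5*cnt + 2*t > -43))


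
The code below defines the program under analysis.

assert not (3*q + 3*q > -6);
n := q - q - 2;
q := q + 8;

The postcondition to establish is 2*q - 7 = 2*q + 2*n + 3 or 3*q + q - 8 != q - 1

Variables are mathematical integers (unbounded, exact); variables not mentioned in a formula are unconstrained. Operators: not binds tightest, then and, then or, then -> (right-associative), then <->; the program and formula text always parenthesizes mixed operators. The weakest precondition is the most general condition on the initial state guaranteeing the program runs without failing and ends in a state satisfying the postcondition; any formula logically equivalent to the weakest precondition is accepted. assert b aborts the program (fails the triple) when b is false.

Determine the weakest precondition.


Working backward. After the program, the postcondition 2*q - 7 = 2*q + 2*n + 3 or 3*q + q - 8 != q - 1 must hold; in canonical form it is 2*n = -10 or 3*q != 7.
Before q := q + 8: 2*n = -10 or 3*q != -17
Before n := q - q - 2: 3*q != -17
Before assert not (3*q + 3*q > -6): (not (6*q > -6)) and 3*q != -17
Answer: WP = (not (6*q > -6)) and 3*q != -17


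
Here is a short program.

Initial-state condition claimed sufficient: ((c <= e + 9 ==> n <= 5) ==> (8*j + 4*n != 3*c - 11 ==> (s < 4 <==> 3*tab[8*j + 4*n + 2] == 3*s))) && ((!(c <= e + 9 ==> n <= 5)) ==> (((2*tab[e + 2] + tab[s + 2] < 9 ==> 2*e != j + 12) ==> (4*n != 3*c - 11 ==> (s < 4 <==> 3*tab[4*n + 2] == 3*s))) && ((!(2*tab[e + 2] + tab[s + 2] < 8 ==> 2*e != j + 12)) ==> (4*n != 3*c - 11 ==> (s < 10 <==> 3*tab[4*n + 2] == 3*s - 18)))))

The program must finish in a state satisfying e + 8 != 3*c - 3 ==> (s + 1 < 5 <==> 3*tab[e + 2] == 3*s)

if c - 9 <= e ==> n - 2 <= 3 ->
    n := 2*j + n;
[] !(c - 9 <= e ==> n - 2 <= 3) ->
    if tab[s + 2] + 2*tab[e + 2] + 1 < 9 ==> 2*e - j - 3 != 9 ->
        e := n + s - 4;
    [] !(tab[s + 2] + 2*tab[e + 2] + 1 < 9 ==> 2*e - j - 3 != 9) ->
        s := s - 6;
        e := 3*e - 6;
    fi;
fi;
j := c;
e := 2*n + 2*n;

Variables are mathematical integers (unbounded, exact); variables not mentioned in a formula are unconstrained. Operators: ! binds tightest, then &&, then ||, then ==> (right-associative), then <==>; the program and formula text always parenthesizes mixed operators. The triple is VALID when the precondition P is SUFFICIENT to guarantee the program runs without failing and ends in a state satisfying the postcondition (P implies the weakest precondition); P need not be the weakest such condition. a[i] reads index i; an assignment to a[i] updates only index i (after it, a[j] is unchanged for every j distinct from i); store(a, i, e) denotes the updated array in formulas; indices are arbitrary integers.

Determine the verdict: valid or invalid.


Working backward. After the program, the postcondition e + 8 != 3*c - 3 ==> (s + 1 < 5 <==> 3*tab[e + 2] == 3*s) must hold; in canonical form it is e != 3*c - 11 ==> (s < 4 <==> 3*tab[e + 2] == 3*s).
Before e := 2*n + 2*n: 4*n != 3*c - 11 ==> (s < 4 <==> 3*tab[4*n + 2] == 3*s)
Before j := c: 4*n != 3*c - 11 ==> (s < 4 <==> 3*tab[4*n + 2] == 3*s)
Then branch requires 8*j + 4*n != 3*c - 11 ==> (s < 4 <==> 3*tab[8*j + 4*n + 2] == 3*s); else branch requires ((2*tab[e + 2] + tab[s + 2] < 8 ==> 2*e != j + 12) ==> (4*n != 3*c - 11 ==> (s < 4 <==> 3*tab[4*n + 2] == 3*s))) && ((!(2*tab[e + 2] + tab[s + 2] < 8 ==> 2*e != j + 12)) ==> (4*n != 3*c - 11 ==> (s < 10 <==> 3*tab[4*n + 2] == 3*s - 18))).
Before the if: ((c <= e + 9 ==> n <= 5) ==> (8*j + 4*n != 3*c - 11 ==> (s < 4 <==> 3*tab[8*j + 4*n + 2] == 3*s))) && ((!(c <= e + 9 ==> n <= 5)) ==> (((2*tab[e + 2] + tab[s + 2] < 8 ==> 2*e != j + 12) ==> (4*n != 3*c - 11 ==> (s < 4 <==> 3*tab[4*n + 2] == 3*s))) && ((!(2*tab[e + 2] + tab[s + 2] < 8 ==> 2*e != j + 12)) ==> (4*n != 3*c - 11 ==> (s < 10 <==> 3*tab[4*n + 2] == 3*s - 18)))))
The weakest precondition is ((c <= e + 9 ==> n <= 5) ==> (8*j + 4*n != 3*c - 11 ==> (s < 4 <==> 3*tab[8*j + 4*n + 2] == 3*s))) && ((!(c <= e + 9 ==> n <= 5)) ==> (((2*tab[e + 2] + tab[s + 2] < 8 ==> 2*e != j + 12) ==> (4*n != 3*c - 11 ==> (s < 4 <==> 3*tab[4*n + 2] == 3*s))) && ((!(2*tab[e + 2] + tab[s + 2] < 8 ==> 2*e != j + 12)) ==> (4*n != 3*c - 11 ==> (s < 10 <==> 3*tab[4*n + 2] == 3*s - 18))))).
Check whether ((c <= e + 9 ==> n <= 5) ==> (8*j + 4*n != 3*c - 11 ==> (s < 4 <==> 3*tab[8*j + 4*n + 2] == 3*s))) && ((!(c <= e + 9 ==> n <= 5)) ==> (((2*tab[e + 2] + tab[s + 2] < 9 ==> 2*e != j + 12) ==> (4*n != 3*c - 11 ==> (s < 4 <==> 3*tab[4*n + 2] == 3*s))) && ((!(2*tab[e + 2] + tab[s + 2] < 8 ==> 2*e != j + 12)) ==> (4*n != 3*c - 11 ==> (s < 10 <==> 3*tab[4*n + 2] == 3*s - 18))))) implies it.
Countermodel: at the initial state c = 0, e = 0, j = -12, n = 6, s = -6516, tab = {[-6514] = 0, [-70] = 4, [2] = 4, [26] = -6517, elsewhere 4}, the precondition holds but the weakest precondition fails.
Answer: invalid


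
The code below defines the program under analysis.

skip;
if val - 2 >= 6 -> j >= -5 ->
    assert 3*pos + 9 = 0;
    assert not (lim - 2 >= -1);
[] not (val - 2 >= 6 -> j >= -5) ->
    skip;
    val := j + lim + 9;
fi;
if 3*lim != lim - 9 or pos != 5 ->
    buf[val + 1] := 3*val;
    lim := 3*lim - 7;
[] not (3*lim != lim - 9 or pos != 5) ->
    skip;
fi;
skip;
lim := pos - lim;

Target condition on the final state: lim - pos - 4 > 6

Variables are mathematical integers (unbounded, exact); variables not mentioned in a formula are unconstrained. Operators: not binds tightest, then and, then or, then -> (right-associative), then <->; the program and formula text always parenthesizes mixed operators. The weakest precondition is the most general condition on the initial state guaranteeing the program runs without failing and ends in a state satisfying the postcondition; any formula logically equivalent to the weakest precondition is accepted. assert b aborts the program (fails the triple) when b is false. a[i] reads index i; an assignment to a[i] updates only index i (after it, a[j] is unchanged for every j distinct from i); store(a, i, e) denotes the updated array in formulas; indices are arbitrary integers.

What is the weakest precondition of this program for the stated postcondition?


Working backward. After the program, the postcondition lim - pos - 4 > 6 must hold; in canonical form it is lim > pos + 10.
Before lim := pos - lim: lim < -10
Before skip: lim < -10
Then branch requires 3*lim < -3; else branch requires lim < -10.
Before the if: ((2*lim != -9 or pos != 5) -> 3*lim < -3) and ((not (2*lim != -9 or pos != 5)) -> lim < -10)
Then branch requires 3*pos = -9 and (not (lim >= 1)) and ((2*lim != -9 or pos != 5) -> 3*lim < -3) and ((not (2*lim != -9 or pos != 5)) -> lim < -10); else branch requires ((2*lim != -9 or pos != 5) -> 3*lim < -3) and ((not (2*lim != -9 or pos != 5)) -> lim < -10).
Before the if: ((val >= 8 -> j >= -5) -> (3*pos = -9 and (not (lim >= 1)) and ((2*lim != -9 or pos != 5) -> 3*lim < -3) and ((not (2*lim != -9 or pos != 5)) -> lim < -10))) and ((not (val >= 8 -> j >= -5)) -> (((2*lim != -9 or pos != 5) -> 3*lim < -3) and ((not (2*lim != -9 or pos != 5)) -> lim < -10)))
Before skip: ((val >= 8 -> j >= -5) -> (3*pos = -9 and (not (lim >= 1)) and ((2*lim != -9 or pos != 5) -> 3*lim < -3) and ((not (2*lim != -9 or pos != 5)) -> lim < -10))) and ((not (val >= 8 -> j >= -5)) -> (((2*lim != -9 or pos != 5) -> 3*lim < -3) and ((not (2*lim != -9 or pos != 5)) -> lim < -10)))
Answer: WP = ((val >= 8 -> j >= -5) -> (3*pos = -9 and (not (lim >= 1)) and ((2*lim != -9 or pos != 5) -> 3*lim < -3) and ((not (2*lim != -9 or pos != 5)) -> lim < -10))) and ((not (val >= 8 -> j >= -5)) -> (((2*lim != -9 or pos != 5) -> 3*lim < -3) and ((not (2*lim != -9 or pos != 5)) -> lim < -10)))


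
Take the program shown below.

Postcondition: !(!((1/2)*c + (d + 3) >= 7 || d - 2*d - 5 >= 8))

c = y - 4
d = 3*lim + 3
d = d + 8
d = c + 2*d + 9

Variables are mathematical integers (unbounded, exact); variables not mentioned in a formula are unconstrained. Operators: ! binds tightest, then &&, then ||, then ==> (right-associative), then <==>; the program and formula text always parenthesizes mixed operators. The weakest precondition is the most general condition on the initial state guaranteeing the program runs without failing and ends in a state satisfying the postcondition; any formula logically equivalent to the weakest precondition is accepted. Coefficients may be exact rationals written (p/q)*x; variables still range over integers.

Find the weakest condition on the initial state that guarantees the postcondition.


Working backward. After the program, the postcondition !(!((1/2)*c + (d + 3) >= 7 || d - 2*d - 5 >= 8)) must hold; in canonical form it is (1/2)*c + d >= 4 || d <= -13.
Before d := c + 2*d + 9: (3/2)*c + 2*d >= -5 || c + 2*d <= -22
Before d := d + 8: (3/2)*c + 2*d >= -21 || c + 2*d <= -38
Before d := 3*lim + 3: (3/2)*c + 6*lim >= -27 || c + 6*lim <= -44
Before c := y - 4: 6*lim + (3/2)*y >= -21 || 6*lim + y <= -40
Answer: WP = 6*lim + (3/2)*y >= -21 || 6*lim + y <= -40


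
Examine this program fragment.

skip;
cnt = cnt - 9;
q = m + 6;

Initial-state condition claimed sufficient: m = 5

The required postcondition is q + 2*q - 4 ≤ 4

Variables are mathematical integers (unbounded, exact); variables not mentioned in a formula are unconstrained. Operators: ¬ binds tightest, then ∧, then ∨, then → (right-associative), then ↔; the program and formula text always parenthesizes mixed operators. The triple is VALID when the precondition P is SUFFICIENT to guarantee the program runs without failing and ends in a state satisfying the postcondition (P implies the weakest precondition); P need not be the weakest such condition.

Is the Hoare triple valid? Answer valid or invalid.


Working backward. After the program, the postcondition q + 2*q - 4 ≤ 4 must hold; in canonical form it is 3*q ≤ 8.
Before q := m + 6: 3*m ≤ -10
Before cnt := cnt - 9: 3*m ≤ -10
Before skip: 3*m ≤ -10
The weakest precondition is 3*m ≤ -10.
Check whether m = 5 implies it.
Countermodel: at the initial state m = 5, the precondition holds but the weakest precondition fails.
Answer: invalid


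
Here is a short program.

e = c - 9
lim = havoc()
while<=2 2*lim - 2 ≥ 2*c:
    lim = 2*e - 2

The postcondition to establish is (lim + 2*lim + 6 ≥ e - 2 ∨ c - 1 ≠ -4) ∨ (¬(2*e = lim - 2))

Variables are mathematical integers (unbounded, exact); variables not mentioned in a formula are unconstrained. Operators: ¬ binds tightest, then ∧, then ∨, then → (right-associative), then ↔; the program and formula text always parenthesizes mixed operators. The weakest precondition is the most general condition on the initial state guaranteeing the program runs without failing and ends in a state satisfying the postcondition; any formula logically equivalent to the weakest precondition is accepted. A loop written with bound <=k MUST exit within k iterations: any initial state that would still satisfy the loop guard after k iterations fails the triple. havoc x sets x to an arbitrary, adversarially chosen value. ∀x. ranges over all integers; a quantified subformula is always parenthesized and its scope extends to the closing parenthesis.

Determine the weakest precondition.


Working backward. After the program, the postcondition (lim + 2*lim + 6 ≥ e - 2 ∨ c - 1 ≠ -4) ∨ (¬(2*e = lim - 2)) must hold; in canonical form it is 3*lim ≥ e - 8 ∨ c ≠ -3 ∨ (¬(2*e = lim - 2)).
Before the loop (bound <=2), unroll the exhaustion recursion (WP_0 = exit-now case; WP_j = one more guarded iteration, up to j = 2):
  WP_0: (¬(2*lim ≥ 2*c + 2)) ∧ (3*lim ≥ e - 8 ∨ c ≠ -3 ∨ (¬(2*e = lim - 2)))
  WP_1: (2*lim ≥ 2*c + 2 → (¬(4*e ≥ 2*c + 6))) ∧ ((¬(2*lim ≥ 2*c + 2)) → (3*lim ≥ e - 8 ∨ c ≠ -3 ∨ (¬(2*e = lim - 2))))
  WP_2: (2*lim ≥ 2*c + 2 → (4*e ≥ 2*c + 6 → (¬(4*e ≥ 2*c + 6)))) ∧ ((¬(2*lim ≥ 2*c + 2)) → (3*lim ≥ e - 8 ∨ c ≠ -3 ∨ (¬(2*e = lim - 2))))
So before the loop: (2*lim ≥ 2*c + 2 → (4*e ≥ 2*c + 6 → (¬(4*e ≥ 2*c + 6)))) ∧ ((¬(2*lim ≥ 2*c + 2)) → (3*lim ≥ e - 8 ∨ c ≠ -3 ∨ (¬(2*e = lim - 2))))
Before havoc lim: ∀lim_1. ((2*lim_1 ≥ 2*c + 2 → (4*e ≥ 2*c + 6 → (¬(4*e ≥ 2*c + 6)))) ∧ ((¬(2*lim_1 ≥ 2*c + 2)) → (3*lim_1 ≥ e - 8 ∨ c ≠ -3 ∨ (¬(2*e = lim_1 - 2)))))
Before e := c - 9: ∀lim_1. ((2*lim_1 ≥ 2*c + 2 → (2*c ≥ 42 → (¬(2*c ≥ 42)))) ∧ ((¬(2*lim_1 ≥ 2*c + 2)) → (3*lim_1 ≥ c - 17 ∨ c ≠ -3 ∨ (¬(2*c = lim_1 + 16)))))
Answer: WP = ∀lim_1. ((2*lim_1 ≥ 2*c + 2 → (2*c ≥ 42 → (¬(2*c ≥ 42)))) ∧ ((¬(2*lim_1 ≥ 2*c + 2)) → (3*lim_1 ≥ c - 17 ∨ c ≠ -3 ∨ (¬(2*c = lim_1 + 16)))))


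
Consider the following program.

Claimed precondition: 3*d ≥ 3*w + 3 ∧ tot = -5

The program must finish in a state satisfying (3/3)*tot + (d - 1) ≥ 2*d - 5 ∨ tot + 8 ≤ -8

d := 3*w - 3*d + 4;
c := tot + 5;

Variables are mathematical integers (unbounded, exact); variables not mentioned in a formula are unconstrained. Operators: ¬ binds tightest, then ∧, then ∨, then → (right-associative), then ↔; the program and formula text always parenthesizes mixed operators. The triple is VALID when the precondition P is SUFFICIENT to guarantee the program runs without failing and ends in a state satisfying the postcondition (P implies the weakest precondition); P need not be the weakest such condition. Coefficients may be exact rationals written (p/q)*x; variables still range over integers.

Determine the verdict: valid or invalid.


Working backward. After the program, the postcondition (3/3)*tot + (d - 1) ≥ 2*d - 5 ∨ tot + 8 ≤ -8 must hold; in canonical form it is tot ≥ d - 4 ∨ tot ≤ -16.
Before c := tot + 5: tot ≥ d - 4 ∨ tot ≤ -16
Before d := 3*w - 3*d + 4: 3*d + tot ≥ 3*w ∨ tot ≤ -16
The weakest precondition is 3*d + tot ≥ 3*w ∨ tot ≤ -16.
Check whether 3*d ≥ 3*w + 3 ∧ tot = -5 implies it.
Countermodel: at the initial state d = 0, tot = -5, w = -1, the precondition holds but the weakest precondition fails.
Answer: invalid
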